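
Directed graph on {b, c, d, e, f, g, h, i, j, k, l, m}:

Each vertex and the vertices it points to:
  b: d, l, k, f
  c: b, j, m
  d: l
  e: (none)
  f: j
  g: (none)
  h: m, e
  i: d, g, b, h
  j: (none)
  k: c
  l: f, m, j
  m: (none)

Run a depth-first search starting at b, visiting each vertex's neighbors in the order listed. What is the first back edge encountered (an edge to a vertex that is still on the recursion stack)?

c→b

DFS from b (visiting each vertex's neighbors in the order listed); mark gray on enter, black on exit:
b gray
  d gray
    l gray
      f gray
        j gray
        j black
      f black
      m gray
      m black
      l→j: j black — skip
    l black
  d black
  b→l: l black — skip
  k gray
    c gray
      c→b: b is gray → back edge
First back edge: c → b.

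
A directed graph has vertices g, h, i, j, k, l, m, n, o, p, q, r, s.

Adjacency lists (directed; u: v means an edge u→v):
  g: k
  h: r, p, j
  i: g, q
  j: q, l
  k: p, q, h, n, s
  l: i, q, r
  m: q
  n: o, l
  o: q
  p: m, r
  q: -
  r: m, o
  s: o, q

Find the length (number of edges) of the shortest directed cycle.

5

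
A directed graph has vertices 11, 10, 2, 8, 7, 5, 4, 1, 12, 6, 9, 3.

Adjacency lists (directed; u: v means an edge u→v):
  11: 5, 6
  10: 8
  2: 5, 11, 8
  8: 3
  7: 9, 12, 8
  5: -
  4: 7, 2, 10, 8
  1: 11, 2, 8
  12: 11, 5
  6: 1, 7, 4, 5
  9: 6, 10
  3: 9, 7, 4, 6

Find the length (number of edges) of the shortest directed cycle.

3

For each vertex v, BFS finds the shortest path from v back to v.
The shortest such closed walk is 3 → 4 → 8 → 3, length 3.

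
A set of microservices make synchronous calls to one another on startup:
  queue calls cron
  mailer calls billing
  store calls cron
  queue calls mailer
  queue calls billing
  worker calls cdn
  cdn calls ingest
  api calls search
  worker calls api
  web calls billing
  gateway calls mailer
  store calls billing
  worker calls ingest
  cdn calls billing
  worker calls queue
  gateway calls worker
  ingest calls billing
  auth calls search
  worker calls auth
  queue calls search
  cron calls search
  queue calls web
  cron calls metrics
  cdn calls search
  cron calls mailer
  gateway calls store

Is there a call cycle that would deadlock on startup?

DFS with white/gray/black marking, starting from billing:
billing gray
billing black
web gray
  web→billing: billing black — skip
web black
api gray
  search gray
  search black
api black
cdn gray
  cdn→search: search black — skip
  ingest gray
    ingest→billing: billing black — skip
  ingest black
  cdn→billing: billing black — skip
cdn black
metrics gray
metrics black
worker gray
  queue gray
    queue→search: search black — skip
    cron gray
      cron→search: search black — skip
      cron→metrics: metrics black — skip
      mailer gray
        mailer→billing: billing black — skip
      mailer black
    cron black
    queue→web: web black — skip
    queue→mailer: mailer black — skip
    queue→billing: billing black — skip
  queue black
  worker→api: api black — skip
  auth gray
    auth→search: search black — skip
  auth black
  worker→ingest: ingest black — skip
  worker→cdn: cdn black — skip
worker black
gateway gray
  gateway→worker: worker black — skip
  store gray
    store→cron: cron black — skip
    store→billing: billing black — skip
  store black
  gateway→mailer: mailer black — skip
gateway black
Every edge goes to a white or black vertex — no back edge, so the graph is acyclic.

No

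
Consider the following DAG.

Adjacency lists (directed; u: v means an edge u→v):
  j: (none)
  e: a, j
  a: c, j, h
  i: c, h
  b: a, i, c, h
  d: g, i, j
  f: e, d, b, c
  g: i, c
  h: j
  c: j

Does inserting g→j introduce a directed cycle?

No

Adding g→j creates a cycle iff j can already reach g.
Explore from j: no path reaches g. The graph stays acyclic.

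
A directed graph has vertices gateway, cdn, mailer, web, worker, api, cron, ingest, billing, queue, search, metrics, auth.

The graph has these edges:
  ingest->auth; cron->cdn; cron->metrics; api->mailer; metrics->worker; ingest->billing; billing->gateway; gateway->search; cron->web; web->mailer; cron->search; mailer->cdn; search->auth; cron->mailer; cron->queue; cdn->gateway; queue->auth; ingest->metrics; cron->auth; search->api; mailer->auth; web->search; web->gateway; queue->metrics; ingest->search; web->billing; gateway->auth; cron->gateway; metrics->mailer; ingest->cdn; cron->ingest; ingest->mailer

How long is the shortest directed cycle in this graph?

For each vertex v, BFS finds the shortest path from v back to v.
The shortest such closed walk is cdn → gateway → search → api → mailer → cdn, length 5.

5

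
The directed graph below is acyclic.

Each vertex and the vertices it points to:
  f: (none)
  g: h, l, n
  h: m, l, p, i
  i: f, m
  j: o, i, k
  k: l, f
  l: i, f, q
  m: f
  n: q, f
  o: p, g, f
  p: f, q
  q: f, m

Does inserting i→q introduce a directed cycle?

Adding i→q creates a cycle iff q can already reach i.
Explore from q: no path reaches i. The graph stays acyclic.

No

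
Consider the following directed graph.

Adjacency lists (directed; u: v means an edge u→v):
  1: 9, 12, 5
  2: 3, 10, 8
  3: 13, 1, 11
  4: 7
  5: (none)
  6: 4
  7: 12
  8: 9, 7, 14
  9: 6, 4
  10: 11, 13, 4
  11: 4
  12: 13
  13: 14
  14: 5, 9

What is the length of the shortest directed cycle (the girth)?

For each vertex v, BFS finds the shortest path from v back to v.
The shortest such closed walk is 12 → 13 → 14 → 9 → 4 → 7 → 12, length 6.

6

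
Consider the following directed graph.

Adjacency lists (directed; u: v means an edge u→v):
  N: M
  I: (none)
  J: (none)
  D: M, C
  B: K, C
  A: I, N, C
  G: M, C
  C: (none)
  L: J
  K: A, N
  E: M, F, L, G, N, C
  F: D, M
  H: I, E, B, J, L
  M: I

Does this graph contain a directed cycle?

DFS with white/gray/black marking, starting from N:
N gray
  M gray
    I gray
    I black
  M black
N black
J gray
J black
D gray
  D→M: M black — skip
  C gray
  C black
D black
B gray
  K gray
    A gray
      A→I: I black — skip
      A→N: N black — skip
      A→C: C black — skip
    A black
    K→N: N black — skip
  K black
  B→C: C black — skip
B black
G gray
  G→M: M black — skip
  G→C: C black — skip
G black
L gray
  L→J: J black — skip
L black
E gray
  E→M: M black — skip
  F gray
    F→D: D black — skip
    F→M: M black — skip
  F black
  E→L: L black — skip
  E→G: G black — skip
  E→N: N black — skip
  E→C: C black — skip
E black
H gray
  H→I: I black — skip
  H→E: E black — skip
  H→B: B black — skip
  H→J: J black — skip
  H→L: L black — skip
H black
Every edge goes to a white or black vertex — no back edge, so the graph is acyclic.

No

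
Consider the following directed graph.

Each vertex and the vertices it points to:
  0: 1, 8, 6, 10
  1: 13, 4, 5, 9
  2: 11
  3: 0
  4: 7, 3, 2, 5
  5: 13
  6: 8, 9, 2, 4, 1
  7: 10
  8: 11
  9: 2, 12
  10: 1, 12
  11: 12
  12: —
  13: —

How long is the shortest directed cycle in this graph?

4

For each vertex v, BFS finds the shortest path from v back to v.
The shortest such closed walk is 0 → 6 → 4 → 3 → 0, length 4.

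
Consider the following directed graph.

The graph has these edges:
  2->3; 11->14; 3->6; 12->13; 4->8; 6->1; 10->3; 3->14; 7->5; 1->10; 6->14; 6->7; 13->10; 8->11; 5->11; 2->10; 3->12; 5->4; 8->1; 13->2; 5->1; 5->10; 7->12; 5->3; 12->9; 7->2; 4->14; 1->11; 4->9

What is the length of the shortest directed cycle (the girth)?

4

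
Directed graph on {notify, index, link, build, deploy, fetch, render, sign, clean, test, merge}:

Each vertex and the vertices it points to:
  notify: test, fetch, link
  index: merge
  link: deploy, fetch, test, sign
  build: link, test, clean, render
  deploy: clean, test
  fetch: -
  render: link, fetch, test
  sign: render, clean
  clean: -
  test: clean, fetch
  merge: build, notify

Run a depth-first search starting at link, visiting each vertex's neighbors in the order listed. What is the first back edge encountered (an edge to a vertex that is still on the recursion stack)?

DFS from link (visiting each vertex's neighbors in the order listed); mark gray on enter, black on exit:
link gray
  deploy gray
    clean gray
    clean black
    test gray
      test→clean: clean black — skip
      fetch gray
      fetch black
    test black
  deploy black
  link→fetch: fetch black — skip
  link→test: test black — skip
  sign gray
    render gray
      render→link: link is gray → back edge
First back edge: render → link.

render->link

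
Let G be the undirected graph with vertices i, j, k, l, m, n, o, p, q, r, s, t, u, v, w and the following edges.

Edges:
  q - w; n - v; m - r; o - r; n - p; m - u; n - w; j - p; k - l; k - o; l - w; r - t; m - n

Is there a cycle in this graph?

Yes

DFS, tracking each vertex's parent; an edge to a visited non-parent vertex closes a cycle.
Start from s:
visit s (parent –)
visit i (parent –)
visit j (parent –)
  visit p (parent j)
    p–j: parent, skip
    visit n (parent p)
      visit m (parent n)
        visit r (parent m)
          visit t (parent r)
            t–r: parent, skip
          visit o (parent r)
            o–r: parent, skip
            visit k (parent o)
              visit l (parent k)
                l–k: parent, skip
                visit w (parent l)
                  w–l: parent, skip
                  w–n: n visited and ≠ parent → cycle
Cycle: n – m – r – o – k – l – w – n.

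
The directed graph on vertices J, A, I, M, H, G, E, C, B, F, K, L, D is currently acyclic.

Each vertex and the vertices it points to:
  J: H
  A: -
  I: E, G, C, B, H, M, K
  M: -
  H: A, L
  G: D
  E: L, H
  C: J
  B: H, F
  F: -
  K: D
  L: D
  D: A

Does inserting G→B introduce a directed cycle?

No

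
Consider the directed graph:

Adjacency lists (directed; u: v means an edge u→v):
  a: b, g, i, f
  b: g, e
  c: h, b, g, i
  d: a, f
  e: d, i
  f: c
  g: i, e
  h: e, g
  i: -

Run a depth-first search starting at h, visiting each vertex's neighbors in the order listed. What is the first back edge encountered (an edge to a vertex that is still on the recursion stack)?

g->e

DFS from h (visiting each vertex's neighbors in the order listed); mark gray on enter, black on exit:
h gray
  e gray
    d gray
      a gray
        b gray
          g gray
            i gray
            i black
            g→e: e is gray → back edge
First back edge: g → e.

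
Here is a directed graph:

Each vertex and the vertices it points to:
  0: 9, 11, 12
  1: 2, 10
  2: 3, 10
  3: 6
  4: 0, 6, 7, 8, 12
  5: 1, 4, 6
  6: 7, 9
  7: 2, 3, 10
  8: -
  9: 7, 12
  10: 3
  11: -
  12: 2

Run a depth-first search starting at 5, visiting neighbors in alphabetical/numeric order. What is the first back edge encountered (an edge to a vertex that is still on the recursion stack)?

DFS from 5 (visiting neighbors in alphabetical/numeric order); mark gray on enter, black on exit:
5 gray
  1 gray
    2 gray
      3 gray
        6 gray
          7 gray
            7→2: 2 is gray → back edge
First back edge: 7 → 2.

7→2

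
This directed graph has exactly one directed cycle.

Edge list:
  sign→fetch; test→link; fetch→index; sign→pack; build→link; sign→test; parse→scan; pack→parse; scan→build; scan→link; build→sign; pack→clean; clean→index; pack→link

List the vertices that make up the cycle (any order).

DFS with gray/black marking from sign:
sign gray
  fetch gray
    index gray
    index black
  fetch black
  pack gray
    clean gray
      clean→index: index black — skip
    clean black
    link gray
    link black
    parse gray
      scan gray
        build gray
          build→sign: sign is gray → back edge
Back edge closes the cycle sign → pack → parse → scan → build → sign; its vertices are {pack, scan, sign, build, parse}.

pack, scan, sign, build, parse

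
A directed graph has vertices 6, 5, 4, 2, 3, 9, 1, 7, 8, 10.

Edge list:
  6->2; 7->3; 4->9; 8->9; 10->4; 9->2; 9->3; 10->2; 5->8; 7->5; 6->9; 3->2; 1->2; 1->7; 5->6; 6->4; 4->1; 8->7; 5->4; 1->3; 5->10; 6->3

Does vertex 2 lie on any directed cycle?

2 lies on a cycle iff there is a path from 2 back to itself.
Exploring from 2, it never reaches itself; equivalently, its strongly connected component is a singleton.

No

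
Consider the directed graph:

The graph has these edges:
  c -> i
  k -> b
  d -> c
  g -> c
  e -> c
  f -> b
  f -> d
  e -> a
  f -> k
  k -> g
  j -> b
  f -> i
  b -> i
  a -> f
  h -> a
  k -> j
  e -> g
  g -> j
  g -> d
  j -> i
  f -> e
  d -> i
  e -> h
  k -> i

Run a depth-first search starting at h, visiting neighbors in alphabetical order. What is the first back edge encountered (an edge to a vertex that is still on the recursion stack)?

e->a

DFS from h (visiting neighbors in alphabetical order); mark gray on enter, black on exit:
h gray
  a gray
    f gray
      b gray
        i gray
        i black
      b black
      d gray
        c gray
          c→i: i black — skip
        c black
        d→i: i black — skip
      d black
      e gray
        e→a: a is gray → back edge
First back edge: e → a.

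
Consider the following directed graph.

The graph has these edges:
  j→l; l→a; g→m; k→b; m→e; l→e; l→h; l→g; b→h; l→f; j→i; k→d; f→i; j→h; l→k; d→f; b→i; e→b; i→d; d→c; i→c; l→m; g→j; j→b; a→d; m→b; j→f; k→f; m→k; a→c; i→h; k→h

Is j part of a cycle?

Yes

j is on a cycle iff j can reach itself via ≥1 edge.
j → l → g → j — yes.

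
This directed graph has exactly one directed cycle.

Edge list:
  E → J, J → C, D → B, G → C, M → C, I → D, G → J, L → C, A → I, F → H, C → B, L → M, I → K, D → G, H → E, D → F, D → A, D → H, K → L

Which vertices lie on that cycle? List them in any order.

DFS with gray/black marking from I:
I gray
  K gray
    L gray
      M gray
        C gray
          B gray
          B black
        C black
      M black
      L→C: C black — skip
    L black
  K black
  D gray
    F gray
      H gray
        E gray
          J gray
            J→C: C black — skip
          J black
        E black
      H black
    F black
    D→B: B black — skip
    D→H: H black — skip
    A gray
      A→I: I is gray → back edge
Back edge closes the cycle I → D → A → I; its vertices are {A, D, I}.

A, D, I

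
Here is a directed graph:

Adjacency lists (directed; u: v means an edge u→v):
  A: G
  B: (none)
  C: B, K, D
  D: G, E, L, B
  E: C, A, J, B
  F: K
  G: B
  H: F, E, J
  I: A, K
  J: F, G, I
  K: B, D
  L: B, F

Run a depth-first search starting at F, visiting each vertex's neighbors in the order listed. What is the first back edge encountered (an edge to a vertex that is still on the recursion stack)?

DFS from F (visiting each vertex's neighbors in the order listed); mark gray on enter, black on exit:
F gray
  K gray
    B gray
    B black
    D gray
      G gray
        G→B: B black — skip
      G black
      E gray
        C gray
          C→B: B black — skip
          C→K: K is gray → back edge
First back edge: C → K.

C→K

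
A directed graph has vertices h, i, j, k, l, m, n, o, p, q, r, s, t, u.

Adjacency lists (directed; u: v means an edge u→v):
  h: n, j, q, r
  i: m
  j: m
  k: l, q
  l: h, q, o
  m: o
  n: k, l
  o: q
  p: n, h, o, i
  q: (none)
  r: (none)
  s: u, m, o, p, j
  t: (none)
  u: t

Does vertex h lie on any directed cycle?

Yes

h is on a cycle iff h can reach itself via ≥1 edge.
h → n → l → h — yes.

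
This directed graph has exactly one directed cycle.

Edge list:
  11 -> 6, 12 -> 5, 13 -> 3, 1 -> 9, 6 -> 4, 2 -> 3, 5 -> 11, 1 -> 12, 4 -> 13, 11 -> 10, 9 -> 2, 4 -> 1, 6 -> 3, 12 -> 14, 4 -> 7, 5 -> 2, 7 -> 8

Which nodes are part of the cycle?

1, 4, 5, 6, 11, 12

DFS with gray/black marking from 4:
4 gray
  1 gray
    9 gray
      2 gray
        3 gray
        3 black
      2 black
    9 black
    12 gray
      5 gray
        5→2: 2 black — skip
        11 gray
          10 gray
          10 black
          6 gray
            6→3: 3 black — skip
            6→4: 4 is gray → back edge
Back edge closes the cycle 4 → 1 → 12 → 5 → 11 → 6 → 4; its vertices are {1, 4, 5, 6, 11, 12}.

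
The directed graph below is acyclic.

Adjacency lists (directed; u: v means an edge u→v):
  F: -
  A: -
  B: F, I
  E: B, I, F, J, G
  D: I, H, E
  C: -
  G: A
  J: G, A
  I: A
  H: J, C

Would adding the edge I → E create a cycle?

Adding I→E creates a cycle iff E can already reach I.
Path from E: E → I.
So E → … → I → E is a cycle.

Yes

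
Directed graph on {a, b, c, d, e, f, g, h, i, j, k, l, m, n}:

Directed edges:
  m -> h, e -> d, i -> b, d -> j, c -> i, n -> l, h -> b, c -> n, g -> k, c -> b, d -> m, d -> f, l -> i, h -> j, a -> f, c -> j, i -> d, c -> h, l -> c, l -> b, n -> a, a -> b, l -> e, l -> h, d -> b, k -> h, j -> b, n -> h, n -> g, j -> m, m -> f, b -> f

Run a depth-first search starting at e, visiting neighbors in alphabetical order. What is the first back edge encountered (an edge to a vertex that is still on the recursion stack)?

DFS from e (visiting neighbors in alphabetical order); mark gray on enter, black on exit:
e gray
  d gray
    b gray
      f gray
      f black
    b black
    d→f: f black — skip
    j gray
      j→b: b black — skip
      m gray
        m→f: f black — skip
        h gray
          h→b: b black — skip
          h→j: j is gray → back edge
First back edge: h → j.

h->j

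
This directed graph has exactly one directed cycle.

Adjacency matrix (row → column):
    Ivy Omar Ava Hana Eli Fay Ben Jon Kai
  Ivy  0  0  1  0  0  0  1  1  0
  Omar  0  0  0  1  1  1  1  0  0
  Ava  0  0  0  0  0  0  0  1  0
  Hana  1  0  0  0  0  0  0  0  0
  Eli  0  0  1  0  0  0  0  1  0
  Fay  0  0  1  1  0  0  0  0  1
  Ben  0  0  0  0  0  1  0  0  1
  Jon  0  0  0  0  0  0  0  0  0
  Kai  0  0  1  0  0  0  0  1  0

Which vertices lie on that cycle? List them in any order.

DFS with gray/black marking from Ben:
Ben gray
  Fay gray
    Kai gray
      Ava gray
        Jon gray
        Jon black
      Ava black
      Kai→Jon: Jon black — skip
    Kai black
    Fay→Ava: Ava black — skip
    Hana gray
      Ivy gray
        Ivy→Ava: Ava black — skip
        Ivy→Ben: Ben is gray → back edge
Back edge closes the cycle Ben → Fay → Hana → Ivy → Ben; its vertices are {Ben, Fay, Ivy, Hana}.

Ben, Fay, Ivy, Hana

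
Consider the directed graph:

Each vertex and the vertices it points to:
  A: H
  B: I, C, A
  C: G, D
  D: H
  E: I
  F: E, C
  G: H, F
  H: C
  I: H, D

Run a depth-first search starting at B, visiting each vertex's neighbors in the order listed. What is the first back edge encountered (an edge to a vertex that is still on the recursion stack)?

G→H

DFS from B (visiting each vertex's neighbors in the order listed); mark gray on enter, black on exit:
B gray
  I gray
    H gray
      C gray
        G gray
          G→H: H is gray → back edge
First back edge: G → H.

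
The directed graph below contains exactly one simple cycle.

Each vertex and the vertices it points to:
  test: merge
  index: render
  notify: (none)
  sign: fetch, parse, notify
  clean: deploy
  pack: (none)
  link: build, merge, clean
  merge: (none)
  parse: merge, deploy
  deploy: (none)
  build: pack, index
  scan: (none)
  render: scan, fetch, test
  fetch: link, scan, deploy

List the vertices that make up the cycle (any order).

DFS with gray/black marking from fetch:
fetch gray
  link gray
    build gray
      pack gray
      pack black
      index gray
        render gray
          scan gray
          scan black
          render→fetch: fetch is gray → back edge
Back edge closes the cycle fetch → link → build → index → render → fetch; its vertices are {link, build, fetch, index, render}.

link, build, fetch, index, render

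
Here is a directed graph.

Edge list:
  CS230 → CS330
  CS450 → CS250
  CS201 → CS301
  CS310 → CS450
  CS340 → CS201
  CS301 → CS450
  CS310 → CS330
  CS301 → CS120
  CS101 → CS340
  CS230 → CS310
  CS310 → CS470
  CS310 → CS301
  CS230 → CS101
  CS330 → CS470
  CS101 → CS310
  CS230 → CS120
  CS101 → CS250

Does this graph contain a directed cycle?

No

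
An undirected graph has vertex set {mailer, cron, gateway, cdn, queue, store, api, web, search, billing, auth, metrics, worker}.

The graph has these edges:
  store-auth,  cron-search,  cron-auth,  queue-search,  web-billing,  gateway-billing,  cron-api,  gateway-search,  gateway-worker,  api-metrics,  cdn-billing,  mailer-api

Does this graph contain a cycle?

No

DFS, tracking each vertex's parent; an edge to a visited non-parent vertex closes a cycle.
Start from api:
visit api (parent –)
  visit mailer (parent api)
    mailer–api: parent, skip
  visit metrics (parent api)
    metrics–api: parent, skip
  visit cron (parent api)
    cron–api: parent, skip
    visit auth (parent cron)
      visit store (parent auth)
        store–auth: parent, skip
      auth–cron: parent, skip
    visit search (parent cron)
      search–cron: parent, skip
      visit gateway (parent search)
        visit billing (parent gateway)
          visit cdn (parent billing)
            cdn–billing: parent, skip
          billing–gateway: parent, skip
          visit web (parent billing)
            web–billing: parent, skip
        visit worker (parent gateway)
          worker–gateway: parent, skip
        gateway–search: parent, skip
      visit queue (parent search)
        queue–search: parent, skip
No non-parent visited neighbor found — the graph is a forest.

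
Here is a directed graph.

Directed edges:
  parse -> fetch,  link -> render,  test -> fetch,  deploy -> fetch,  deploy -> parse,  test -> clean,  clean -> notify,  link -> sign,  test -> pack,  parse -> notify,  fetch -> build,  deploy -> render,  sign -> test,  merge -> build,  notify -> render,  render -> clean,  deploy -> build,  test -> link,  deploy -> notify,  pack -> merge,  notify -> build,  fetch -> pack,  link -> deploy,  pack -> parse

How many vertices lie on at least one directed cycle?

A vertex is on a directed cycle iff it belongs to a strongly connected component of size ≥ 2 (or has a self-loop).
The vertices on cycles are {link, pack, sign, test, clean, fetch, parse, notify, render} — 9 in total.

9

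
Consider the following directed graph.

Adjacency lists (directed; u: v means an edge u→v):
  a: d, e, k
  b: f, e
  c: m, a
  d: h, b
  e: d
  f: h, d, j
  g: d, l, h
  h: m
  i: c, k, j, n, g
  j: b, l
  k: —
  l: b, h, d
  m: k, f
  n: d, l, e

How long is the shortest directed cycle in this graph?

3

For each vertex v, BFS finds the shortest path from v back to v.
The shortest such closed walk is j → b → f → j, length 3.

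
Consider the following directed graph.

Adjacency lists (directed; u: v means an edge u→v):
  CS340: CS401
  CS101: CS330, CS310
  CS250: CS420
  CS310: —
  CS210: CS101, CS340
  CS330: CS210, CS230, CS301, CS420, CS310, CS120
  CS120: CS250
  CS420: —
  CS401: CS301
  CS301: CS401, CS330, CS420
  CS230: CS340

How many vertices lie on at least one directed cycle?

7

A vertex is on a directed cycle iff it belongs to a strongly connected component of size ≥ 2 (or has a self-loop).
The vertices on cycles are {CS101, CS210, CS230, CS301, CS330, CS340, CS401} — 7 in total.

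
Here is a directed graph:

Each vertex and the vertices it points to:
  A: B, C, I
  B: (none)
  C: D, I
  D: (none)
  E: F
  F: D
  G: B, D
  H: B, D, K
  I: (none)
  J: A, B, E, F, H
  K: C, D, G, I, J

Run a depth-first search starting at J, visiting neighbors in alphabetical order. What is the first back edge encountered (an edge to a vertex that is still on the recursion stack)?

K->J

DFS from J (visiting neighbors in alphabetical order); mark gray on enter, black on exit:
J gray
  A gray
    B gray
    B black
    C gray
      D gray
      D black
      I gray
      I black
    C black
    A→I: I black — skip
  A black
  J→B: B black — skip
  E gray
    F gray
      F→D: D black — skip
    F black
  E black
  J→F: F black — skip
  H gray
    H→B: B black — skip
    H→D: D black — skip
    K gray
      K→C: C black — skip
      K→D: D black — skip
      G gray
        G→B: B black — skip
        G→D: D black — skip
      G black
      K→I: I black — skip
      K→J: J is gray → back edge
First back edge: K → J.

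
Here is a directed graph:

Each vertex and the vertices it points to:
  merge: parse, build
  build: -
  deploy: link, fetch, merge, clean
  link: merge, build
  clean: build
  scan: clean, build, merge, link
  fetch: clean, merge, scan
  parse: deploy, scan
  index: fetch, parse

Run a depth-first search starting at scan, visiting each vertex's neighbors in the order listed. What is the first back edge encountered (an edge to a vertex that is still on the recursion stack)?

link→merge

DFS from scan (visiting each vertex's neighbors in the order listed); mark gray on enter, black on exit:
scan gray
  clean gray
    build gray
    build black
  clean black
  scan→build: build black — skip
  merge gray
    parse gray
      deploy gray
        link gray
          link→merge: merge is gray → back edge
First back edge: link → merge.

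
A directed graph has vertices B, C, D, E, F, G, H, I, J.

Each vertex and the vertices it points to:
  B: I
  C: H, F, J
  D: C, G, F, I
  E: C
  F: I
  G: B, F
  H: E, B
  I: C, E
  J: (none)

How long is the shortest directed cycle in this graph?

For each vertex v, BFS finds the shortest path from v back to v.
The shortest such closed walk is I → C → F → I, length 3.

3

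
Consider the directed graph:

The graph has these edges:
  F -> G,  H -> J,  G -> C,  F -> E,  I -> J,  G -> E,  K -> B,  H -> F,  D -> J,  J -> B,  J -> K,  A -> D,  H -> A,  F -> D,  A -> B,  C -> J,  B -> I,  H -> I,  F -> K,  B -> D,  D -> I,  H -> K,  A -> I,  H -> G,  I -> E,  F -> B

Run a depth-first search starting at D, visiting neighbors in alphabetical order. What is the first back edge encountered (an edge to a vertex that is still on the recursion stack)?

B→D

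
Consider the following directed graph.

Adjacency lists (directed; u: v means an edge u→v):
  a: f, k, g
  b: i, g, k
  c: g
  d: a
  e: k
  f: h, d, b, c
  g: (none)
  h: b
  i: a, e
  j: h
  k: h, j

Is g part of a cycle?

g lies on a cycle iff there is a path from g back to itself.
Exploring from g, it never reaches itself; equivalently, its strongly connected component is a singleton.

No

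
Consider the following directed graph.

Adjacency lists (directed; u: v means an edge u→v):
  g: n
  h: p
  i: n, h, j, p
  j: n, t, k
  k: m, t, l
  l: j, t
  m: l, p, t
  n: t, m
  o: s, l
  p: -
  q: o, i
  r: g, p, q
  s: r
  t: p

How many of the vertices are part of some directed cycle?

9

A vertex is on a directed cycle iff it belongs to a strongly connected component of size ≥ 2 (or has a self-loop).
The vertices on cycles are {j, k, l, m, n, o, q, r, s} — 9 in total.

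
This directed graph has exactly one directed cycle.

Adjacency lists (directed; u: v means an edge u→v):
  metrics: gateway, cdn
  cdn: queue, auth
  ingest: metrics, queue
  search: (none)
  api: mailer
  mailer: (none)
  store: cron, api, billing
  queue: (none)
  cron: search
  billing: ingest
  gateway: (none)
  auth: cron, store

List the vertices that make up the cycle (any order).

DFS with gray/black marking from auth:
auth gray
  cron gray
    search gray
    search black
  cron black
  store gray
    store→cron: cron black — skip
    api gray
      mailer gray
      mailer black
    api black
    billing gray
      ingest gray
        metrics gray
          gateway gray
          gateway black
          cdn gray
            queue gray
            queue black
            cdn→auth: auth is gray → back edge
Back edge closes the cycle auth → store → billing → ingest → metrics → cdn → auth; its vertices are {cdn, auth, store, ingest, billing, metrics}.

cdn, auth, store, ingest, billing, metrics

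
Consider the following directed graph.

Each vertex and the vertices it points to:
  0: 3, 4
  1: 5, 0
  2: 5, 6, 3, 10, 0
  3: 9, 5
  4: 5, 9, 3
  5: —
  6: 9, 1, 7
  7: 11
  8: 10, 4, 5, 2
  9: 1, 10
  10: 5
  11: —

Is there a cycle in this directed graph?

DFS with white/gray/black marking, starting from 9:
9 gray
  1 gray
    5 gray
    5 black
    0 gray
      3 gray
        3→9: 9 is gray → back edge
Back edge found, so a cycle exists: 9 → 1 → 0 → 3 → 9.

Yes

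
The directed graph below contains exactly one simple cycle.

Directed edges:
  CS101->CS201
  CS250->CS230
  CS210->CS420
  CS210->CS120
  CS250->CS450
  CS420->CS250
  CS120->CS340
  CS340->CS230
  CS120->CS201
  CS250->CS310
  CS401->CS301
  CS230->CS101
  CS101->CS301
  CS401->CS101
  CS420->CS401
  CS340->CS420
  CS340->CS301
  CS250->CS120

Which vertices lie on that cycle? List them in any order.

CS120, CS250, CS340, CS420

DFS with gray/black marking from CS420:
CS420 gray
  CS401 gray
    CS101 gray
      CS301 gray
      CS301 black
      CS201 gray
      CS201 black
    CS101 black
    CS401→CS301: CS301 black — skip
  CS401 black
  CS250 gray
    CS120 gray
      CS340 gray
        CS340→CS420: CS420 is gray → back edge
Back edge closes the cycle CS420 → CS250 → CS120 → CS340 → CS420; its vertices are {CS120, CS250, CS340, CS420}.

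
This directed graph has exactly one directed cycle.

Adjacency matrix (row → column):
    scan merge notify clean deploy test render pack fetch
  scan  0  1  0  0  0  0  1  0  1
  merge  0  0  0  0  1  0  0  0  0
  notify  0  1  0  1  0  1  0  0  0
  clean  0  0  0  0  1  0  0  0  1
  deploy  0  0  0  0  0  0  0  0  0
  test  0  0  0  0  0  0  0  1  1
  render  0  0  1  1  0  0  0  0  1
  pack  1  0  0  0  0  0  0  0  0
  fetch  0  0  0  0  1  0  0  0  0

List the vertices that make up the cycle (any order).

pack, scan, test, notify, render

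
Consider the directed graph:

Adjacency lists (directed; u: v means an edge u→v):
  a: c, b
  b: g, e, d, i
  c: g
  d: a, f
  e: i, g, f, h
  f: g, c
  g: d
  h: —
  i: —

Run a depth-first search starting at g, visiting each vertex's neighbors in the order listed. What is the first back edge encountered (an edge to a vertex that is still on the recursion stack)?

c→g

DFS from g (visiting each vertex's neighbors in the order listed); mark gray on enter, black on exit:
g gray
  d gray
    a gray
      c gray
        c→g: g is gray → back edge
First back edge: c → g.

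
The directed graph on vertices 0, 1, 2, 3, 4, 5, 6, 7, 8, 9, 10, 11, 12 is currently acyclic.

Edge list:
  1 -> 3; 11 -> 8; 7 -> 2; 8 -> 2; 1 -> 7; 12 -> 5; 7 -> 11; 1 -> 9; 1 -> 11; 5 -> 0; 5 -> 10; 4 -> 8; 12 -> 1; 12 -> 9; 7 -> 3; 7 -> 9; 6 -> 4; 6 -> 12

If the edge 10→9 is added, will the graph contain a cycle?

No

Adding 10→9 creates a cycle iff 9 can already reach 10.
Explore from 9: no path reaches 10. The graph stays acyclic.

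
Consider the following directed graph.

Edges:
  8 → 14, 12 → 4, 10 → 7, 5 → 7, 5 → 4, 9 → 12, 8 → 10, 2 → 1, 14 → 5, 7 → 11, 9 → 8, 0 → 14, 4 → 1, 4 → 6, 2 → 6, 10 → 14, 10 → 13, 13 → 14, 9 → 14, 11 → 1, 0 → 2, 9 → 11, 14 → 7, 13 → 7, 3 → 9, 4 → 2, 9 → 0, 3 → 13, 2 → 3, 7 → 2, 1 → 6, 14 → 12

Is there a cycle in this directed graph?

Yes

DFS with white/gray/black marking, starting from 12:
12 gray
  4 gray
    1 gray
      6 gray
      6 black
    1 black
    2 gray
      2→6: 6 black — skip
      2→1: 1 black — skip
      3 gray
        9 gray
          8 gray
            10 gray
              13 gray
                7 gray
                  11 gray
                    11→1: 1 black — skip
                  11 black
                  7→2: 2 is gray → back edge
Back edge found, so a cycle exists: 2 → 3 → 9 → 8 → 10 → 13 → 7 → 2.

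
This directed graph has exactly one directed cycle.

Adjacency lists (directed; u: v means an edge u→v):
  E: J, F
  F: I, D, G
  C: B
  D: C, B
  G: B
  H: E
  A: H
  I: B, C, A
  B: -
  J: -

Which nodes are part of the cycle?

A, E, F, H, I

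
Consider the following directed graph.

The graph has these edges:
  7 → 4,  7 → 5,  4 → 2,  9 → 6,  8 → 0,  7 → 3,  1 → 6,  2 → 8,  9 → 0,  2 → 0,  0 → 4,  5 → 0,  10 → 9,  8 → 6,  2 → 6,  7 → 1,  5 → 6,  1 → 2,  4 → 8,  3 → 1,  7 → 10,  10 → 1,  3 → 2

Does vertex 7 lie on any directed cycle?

No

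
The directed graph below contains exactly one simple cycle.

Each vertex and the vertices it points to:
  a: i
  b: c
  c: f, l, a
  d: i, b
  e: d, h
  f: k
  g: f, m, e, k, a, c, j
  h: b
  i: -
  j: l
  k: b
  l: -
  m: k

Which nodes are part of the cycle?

DFS with gray/black marking from c:
c gray
  f gray
    k gray
      b gray
        b→c: c is gray → back edge
Back edge closes the cycle c → f → k → b → c; its vertices are {b, c, f, k}.

b, c, f, k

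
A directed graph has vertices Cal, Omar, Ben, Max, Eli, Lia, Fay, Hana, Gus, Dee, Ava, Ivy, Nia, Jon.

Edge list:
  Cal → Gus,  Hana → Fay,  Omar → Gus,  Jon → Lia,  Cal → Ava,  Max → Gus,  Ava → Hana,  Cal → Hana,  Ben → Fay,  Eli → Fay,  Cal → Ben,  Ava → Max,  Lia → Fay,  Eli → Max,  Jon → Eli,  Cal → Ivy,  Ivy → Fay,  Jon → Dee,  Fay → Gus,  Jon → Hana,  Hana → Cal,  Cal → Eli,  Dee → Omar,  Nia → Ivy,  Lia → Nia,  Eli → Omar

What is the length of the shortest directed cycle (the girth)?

2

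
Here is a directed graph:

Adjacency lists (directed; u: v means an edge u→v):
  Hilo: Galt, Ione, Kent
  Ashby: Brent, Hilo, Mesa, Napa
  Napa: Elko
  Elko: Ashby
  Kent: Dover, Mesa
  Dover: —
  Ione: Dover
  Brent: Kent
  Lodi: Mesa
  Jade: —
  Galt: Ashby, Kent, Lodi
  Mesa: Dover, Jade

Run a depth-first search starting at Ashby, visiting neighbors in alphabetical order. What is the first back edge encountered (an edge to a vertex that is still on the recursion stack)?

Galt→Ashby

DFS from Ashby (visiting neighbors in alphabetical order); mark gray on enter, black on exit:
Ashby gray
  Brent gray
    Kent gray
      Dover gray
      Dover black
      Mesa gray
        Mesa→Dover: Dover black — skip
        Jade gray
        Jade black
      Mesa black
    Kent black
  Brent black
  Hilo gray
    Galt gray
      Galt→Ashby: Ashby is gray → back edge
First back edge: Galt → Ashby.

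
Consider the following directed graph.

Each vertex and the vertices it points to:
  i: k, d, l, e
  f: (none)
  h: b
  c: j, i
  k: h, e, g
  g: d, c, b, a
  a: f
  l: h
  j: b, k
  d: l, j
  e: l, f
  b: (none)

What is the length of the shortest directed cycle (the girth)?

4

For each vertex v, BFS finds the shortest path from v back to v.
The shortest such closed walk is i → k → g → c → i, length 4.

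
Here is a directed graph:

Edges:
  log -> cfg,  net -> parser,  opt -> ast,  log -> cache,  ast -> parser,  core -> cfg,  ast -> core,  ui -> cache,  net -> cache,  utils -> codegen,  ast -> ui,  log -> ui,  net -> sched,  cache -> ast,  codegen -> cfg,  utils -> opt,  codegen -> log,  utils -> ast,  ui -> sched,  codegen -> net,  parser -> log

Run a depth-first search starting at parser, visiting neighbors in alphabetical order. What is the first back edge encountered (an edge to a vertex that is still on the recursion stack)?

ast->parser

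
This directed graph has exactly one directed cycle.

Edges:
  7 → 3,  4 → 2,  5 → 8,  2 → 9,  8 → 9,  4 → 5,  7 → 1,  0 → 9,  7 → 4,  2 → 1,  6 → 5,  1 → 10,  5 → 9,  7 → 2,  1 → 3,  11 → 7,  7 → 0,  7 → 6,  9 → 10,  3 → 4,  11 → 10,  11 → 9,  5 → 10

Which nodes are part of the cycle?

DFS with gray/black marking from 3:
3 gray
  4 gray
    2 gray
      1 gray
        1→3: 3 is gray → back edge
Back edge closes the cycle 3 → 4 → 2 → 1 → 3; its vertices are {1, 2, 3, 4}.

1, 2, 3, 4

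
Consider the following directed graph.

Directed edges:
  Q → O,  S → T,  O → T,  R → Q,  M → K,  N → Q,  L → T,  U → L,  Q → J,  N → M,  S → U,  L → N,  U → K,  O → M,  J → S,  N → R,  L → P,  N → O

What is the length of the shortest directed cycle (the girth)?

For each vertex v, BFS finds the shortest path from v back to v.
The shortest such closed walk is L → N → Q → J → S → U → L, length 6.

6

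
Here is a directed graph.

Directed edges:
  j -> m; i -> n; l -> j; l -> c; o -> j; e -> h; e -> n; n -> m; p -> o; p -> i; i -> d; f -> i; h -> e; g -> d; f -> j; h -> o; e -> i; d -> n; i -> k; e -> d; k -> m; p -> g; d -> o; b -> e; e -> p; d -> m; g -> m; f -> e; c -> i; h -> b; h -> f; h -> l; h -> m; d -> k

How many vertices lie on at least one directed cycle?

4

A vertex is on a directed cycle iff it belongs to a strongly connected component of size ≥ 2 (or has a self-loop).
The vertices on cycles are {b, e, f, h} — 4 in total.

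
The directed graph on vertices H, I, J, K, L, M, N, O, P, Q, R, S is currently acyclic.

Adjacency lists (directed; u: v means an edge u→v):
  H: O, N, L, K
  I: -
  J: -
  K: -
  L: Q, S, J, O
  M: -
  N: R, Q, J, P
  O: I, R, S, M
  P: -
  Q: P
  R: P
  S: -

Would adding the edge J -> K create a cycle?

No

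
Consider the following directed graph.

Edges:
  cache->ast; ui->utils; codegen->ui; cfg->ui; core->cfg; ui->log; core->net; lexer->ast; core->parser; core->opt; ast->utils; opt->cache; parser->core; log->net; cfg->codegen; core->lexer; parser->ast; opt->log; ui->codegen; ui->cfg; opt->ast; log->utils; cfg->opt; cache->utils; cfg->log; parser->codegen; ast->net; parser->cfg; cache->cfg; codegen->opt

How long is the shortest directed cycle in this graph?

For each vertex v, BFS finds the shortest path from v back to v.
The shortest such closed walk is parser → core → parser, length 2.

2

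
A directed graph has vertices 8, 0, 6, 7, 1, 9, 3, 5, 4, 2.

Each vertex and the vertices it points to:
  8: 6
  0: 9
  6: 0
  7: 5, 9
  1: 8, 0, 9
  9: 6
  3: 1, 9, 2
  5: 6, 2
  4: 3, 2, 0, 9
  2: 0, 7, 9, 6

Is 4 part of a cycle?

4 lies on a cycle iff there is a path from 4 back to itself.
Exploring from 4, it never reaches itself; equivalently, its strongly connected component is a singleton.

No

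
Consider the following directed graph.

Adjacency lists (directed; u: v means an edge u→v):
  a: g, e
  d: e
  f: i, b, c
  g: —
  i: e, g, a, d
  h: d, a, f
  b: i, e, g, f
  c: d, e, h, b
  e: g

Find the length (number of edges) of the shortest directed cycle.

For each vertex v, BFS finds the shortest path from v back to v.
The shortest such closed walk is f → b → f, length 2.

2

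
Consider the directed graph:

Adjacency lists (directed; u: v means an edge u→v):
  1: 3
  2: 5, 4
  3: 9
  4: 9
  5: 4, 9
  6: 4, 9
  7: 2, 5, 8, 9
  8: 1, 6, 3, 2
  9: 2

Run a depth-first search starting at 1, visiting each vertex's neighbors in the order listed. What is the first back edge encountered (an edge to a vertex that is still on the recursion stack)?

4→9

DFS from 1 (visiting each vertex's neighbors in the order listed); mark gray on enter, black on exit:
1 gray
  3 gray
    9 gray
      2 gray
        5 gray
          4 gray
            4→9: 9 is gray → back edge
First back edge: 4 → 9.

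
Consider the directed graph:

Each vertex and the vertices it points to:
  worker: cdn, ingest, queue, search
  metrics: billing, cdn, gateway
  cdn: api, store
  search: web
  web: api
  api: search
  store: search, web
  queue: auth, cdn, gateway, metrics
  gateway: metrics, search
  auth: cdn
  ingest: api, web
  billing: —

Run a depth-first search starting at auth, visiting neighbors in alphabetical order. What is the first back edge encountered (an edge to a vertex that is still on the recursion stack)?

web->api

DFS from auth (visiting neighbors in alphabetical order); mark gray on enter, black on exit:
auth gray
  cdn gray
    api gray
      search gray
        web gray
          web→api: api is gray → back edge
First back edge: web → api.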